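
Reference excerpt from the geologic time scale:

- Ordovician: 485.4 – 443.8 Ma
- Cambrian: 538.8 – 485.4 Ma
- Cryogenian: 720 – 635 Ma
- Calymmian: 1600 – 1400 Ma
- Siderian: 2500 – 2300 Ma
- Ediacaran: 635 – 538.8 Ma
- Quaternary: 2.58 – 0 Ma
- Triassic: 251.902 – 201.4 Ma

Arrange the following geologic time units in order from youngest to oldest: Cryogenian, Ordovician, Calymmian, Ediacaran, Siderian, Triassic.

Sorting by start age (ascending Ma, since larger Ma = older): Triassic began 251.902, Ordovician began 485.4, Ediacaran began 635, Cryogenian began 720, Calymmian began 1600, Siderian began 2500.

Triassic, Ordovician, Ediacaran, Cryogenian, Calymmian, Siderian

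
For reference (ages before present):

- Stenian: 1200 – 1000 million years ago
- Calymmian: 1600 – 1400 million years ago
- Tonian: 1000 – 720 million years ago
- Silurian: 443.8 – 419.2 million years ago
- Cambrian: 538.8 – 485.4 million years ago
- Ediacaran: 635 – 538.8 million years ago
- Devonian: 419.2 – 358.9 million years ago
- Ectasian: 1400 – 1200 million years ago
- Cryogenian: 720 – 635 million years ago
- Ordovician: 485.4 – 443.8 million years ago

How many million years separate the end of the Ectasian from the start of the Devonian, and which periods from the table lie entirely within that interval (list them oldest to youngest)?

The Ectasian closes at 1200 Ma and the Devonian opens at 419.2 Ma, so the interval is 1200 − 419.2 = 780.8 Myr.
A period fits inside if it starts at or after 1200 Ma and ends at or before 419.2 Ma; oldest first that gives Stenian, Tonian, Cryogenian, Ediacaran, Cambrian, Ordovician, Silurian.

780.8 million years; Stenian, Tonian, Cryogenian, Ediacaran, Cambrian, Ordovician, Silurian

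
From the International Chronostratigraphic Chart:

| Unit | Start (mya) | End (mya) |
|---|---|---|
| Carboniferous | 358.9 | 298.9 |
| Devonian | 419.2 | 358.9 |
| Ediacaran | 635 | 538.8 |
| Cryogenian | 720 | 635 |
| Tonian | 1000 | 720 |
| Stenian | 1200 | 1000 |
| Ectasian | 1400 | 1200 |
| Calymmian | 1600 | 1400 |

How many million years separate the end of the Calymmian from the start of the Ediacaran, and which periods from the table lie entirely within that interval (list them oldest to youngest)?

End of Calymmian = 1400 Ma; start of Ediacaran = 635 Ma.
Gap = 1400 − 635 = 765 Myr.
Periods wholly inside 1400–635 Ma: Ectasian (1400–1200), Stenian (1200–1000), Tonian (1000–720), Cryogenian (720–635).

765 million years; Ectasian, Stenian, Tonian, Cryogenian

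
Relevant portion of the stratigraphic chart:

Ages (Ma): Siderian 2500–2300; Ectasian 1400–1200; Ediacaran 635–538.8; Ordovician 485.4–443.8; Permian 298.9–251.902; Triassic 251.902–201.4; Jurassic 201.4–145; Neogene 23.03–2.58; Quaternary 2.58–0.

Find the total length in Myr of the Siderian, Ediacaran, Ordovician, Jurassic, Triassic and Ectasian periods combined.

644.702 million years

Each duration: Siderian = 200; Ediacaran = 96.2; Ordovician = 41.6; Jurassic = 56.4; Triassic = 50.502; Ectasian = 200.
Sum: 200 + 96.2 + 41.6 + 56.4 + 50.502 + 200 = 644.702 Myr.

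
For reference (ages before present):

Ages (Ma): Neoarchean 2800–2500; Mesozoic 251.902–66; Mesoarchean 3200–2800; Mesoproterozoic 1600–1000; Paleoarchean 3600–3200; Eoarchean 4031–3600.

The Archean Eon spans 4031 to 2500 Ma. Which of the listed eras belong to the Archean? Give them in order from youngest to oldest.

Eras with both bounds inside 4031–2500 Ma: Neoarchean (2800–2500), Mesoarchean (3200–2800), Paleoarchean (3600–3200), Eoarchean (4031–3600).

Neoarchean, Mesoarchean, Paleoarchean, Eoarchean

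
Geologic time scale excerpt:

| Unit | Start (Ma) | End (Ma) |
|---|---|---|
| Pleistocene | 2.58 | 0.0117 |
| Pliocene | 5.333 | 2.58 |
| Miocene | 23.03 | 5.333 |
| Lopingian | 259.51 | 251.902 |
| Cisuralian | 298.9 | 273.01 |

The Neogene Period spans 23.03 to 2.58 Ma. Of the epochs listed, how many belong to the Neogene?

Epochs inside 23.03–2.58 Ma: Miocene, Pliocene — 2 in total.

2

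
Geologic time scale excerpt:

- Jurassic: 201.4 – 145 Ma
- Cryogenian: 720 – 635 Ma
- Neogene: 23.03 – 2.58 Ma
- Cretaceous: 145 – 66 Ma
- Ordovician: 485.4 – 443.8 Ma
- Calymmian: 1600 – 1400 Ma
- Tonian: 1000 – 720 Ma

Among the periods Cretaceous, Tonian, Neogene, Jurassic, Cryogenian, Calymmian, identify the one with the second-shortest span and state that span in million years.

Start − end for each: Cretaceous 145 − 66 = 79; Tonian 1000 − 720 = 280; Neogene 23.03 − 2.58 = 20.45; Jurassic 201.4 − 145 = 56.4; Cryogenian 720 − 635 = 85; Calymmian 1600 − 1400 = 200.
Ranking these from shortest: Neogene < Jurassic < Cretaceous < Cryogenian < Calymmian < Tonian.
Position 2 in that ranking is Jurassic, which lasted 56.4 Myr.

Jurassic, 56.4 million years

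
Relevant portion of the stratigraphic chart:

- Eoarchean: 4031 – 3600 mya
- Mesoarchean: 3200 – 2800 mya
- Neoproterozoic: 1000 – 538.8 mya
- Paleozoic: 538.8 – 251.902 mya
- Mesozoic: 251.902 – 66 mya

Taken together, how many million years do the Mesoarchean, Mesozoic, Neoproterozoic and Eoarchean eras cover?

Each duration: Mesoarchean = 400; Mesozoic = 185.902; Neoproterozoic = 461.2; Eoarchean = 431.
Sum: 400 + 185.902 + 461.2 + 431 = 1478.102 Myr.

1478.102 million years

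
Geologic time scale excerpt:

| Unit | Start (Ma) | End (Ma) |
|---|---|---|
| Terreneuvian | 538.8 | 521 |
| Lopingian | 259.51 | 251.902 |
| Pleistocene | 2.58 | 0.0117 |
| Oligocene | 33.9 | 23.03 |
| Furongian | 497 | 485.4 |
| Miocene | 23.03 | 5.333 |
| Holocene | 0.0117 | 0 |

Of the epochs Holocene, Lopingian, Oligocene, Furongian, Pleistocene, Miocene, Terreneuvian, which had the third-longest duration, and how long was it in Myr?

Furongian, 11.6 million years

Start − end for each: Holocene 0.0117 − 0 = 0.0117; Lopingian 259.51 − 251.902 = 7.608; Oligocene 33.9 − 23.03 = 10.87; Furongian 497 − 485.4 = 11.6; Pleistocene 2.58 − 0.0117 = 2.5683; Miocene 23.03 − 5.333 = 17.697; Terreneuvian 538.8 − 521 = 17.8.
Ranking these from longest: Terreneuvian > Miocene > Furongian > Oligocene > Lopingian > Pleistocene > Holocene.
Position 3 in that ranking is Furongian, which lasted 11.6 Myr.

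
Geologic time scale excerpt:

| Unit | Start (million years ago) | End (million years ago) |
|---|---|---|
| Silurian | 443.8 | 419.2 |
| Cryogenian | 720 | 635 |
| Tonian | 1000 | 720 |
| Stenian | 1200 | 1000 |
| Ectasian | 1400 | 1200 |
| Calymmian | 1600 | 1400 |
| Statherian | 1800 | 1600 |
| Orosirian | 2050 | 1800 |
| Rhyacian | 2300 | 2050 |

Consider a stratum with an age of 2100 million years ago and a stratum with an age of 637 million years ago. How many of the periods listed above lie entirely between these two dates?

The older date is 2100 Ma and the younger is 637 Ma.
Periods with start < 2100 and end > 637 Ma: Orosirian (2050–1800), Statherian (1800–1600), Calymmian (1600–1400), Ectasian (1400–1200), Stenian (1200–1000), Tonian (1000–720).
That is 6 complete periods.

6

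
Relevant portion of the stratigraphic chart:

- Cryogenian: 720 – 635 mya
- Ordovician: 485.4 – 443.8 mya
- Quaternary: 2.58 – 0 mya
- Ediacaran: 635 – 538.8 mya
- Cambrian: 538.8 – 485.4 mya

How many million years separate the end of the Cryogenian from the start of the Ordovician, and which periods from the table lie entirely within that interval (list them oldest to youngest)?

149.6 million years; Ediacaran, Cambrian

End of Cryogenian = 635 Ma; start of Ordovician = 485.4 Ma.
Gap = 635 − 485.4 = 149.6 Myr.
Periods wholly inside 635–485.4 Ma: Ediacaran (635–538.8), Cambrian (538.8–485.4).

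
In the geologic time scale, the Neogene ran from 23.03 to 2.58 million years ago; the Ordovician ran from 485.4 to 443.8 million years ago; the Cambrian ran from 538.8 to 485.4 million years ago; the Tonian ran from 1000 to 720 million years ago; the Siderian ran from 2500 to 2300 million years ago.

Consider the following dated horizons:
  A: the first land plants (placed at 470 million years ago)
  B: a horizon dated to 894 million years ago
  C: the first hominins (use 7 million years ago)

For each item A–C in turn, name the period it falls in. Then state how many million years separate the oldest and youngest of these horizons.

Match each age against the start–end ranges in the excerpt: A = 470 Ma → Ordovician (485.4–443.8); B = 894 Ma → Tonian (1000–720); C = 7 Ma → Neogene (23.03–2.58).
The largest age is 894 Ma and the smallest is 7 Ma; their difference is 887 Myr.

A — Ordovician; B — Tonian; C — Neogene; span 887 million years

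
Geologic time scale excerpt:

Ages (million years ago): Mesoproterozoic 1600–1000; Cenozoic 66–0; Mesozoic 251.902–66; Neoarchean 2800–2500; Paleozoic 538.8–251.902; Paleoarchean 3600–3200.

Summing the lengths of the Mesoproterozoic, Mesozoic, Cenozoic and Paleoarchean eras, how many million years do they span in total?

Each duration: Mesoproterozoic = 600; Mesozoic = 185.902; Cenozoic = 66; Paleoarchean = 400.
Sum: 600 + 185.902 + 66 + 400 = 1251.902 Myr.

1251.902 million years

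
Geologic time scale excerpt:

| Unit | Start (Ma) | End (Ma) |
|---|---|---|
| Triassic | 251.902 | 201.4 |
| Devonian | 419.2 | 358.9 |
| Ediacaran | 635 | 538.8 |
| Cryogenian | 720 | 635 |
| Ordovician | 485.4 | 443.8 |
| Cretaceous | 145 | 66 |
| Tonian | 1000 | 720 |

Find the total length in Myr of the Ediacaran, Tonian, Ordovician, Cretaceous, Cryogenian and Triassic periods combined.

632.302 million years

Duration is start − end for each: (635 − 538.8) + (1000 − 720) + (485.4 − 443.8) + (145 − 66) + (720 − 635) + (251.902 − 201.4).
That is 96.2 + 280 + 41.6 + 79 + 85 + 50.502, which totals 632.302 million years.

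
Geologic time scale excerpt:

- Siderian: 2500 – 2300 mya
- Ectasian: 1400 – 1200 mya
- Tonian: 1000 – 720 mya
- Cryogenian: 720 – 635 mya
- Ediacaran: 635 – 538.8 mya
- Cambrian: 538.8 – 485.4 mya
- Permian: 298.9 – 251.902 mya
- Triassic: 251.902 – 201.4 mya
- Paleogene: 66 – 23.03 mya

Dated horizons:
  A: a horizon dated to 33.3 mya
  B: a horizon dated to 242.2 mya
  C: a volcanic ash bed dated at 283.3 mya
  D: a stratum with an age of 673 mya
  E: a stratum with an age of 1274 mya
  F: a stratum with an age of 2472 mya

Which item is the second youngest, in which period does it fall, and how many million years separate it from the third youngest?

B, in the Triassic; 41.1 million years to C

Sorted youngest-first by Ma: A (33.3), B (242.2), C (283.3), D (673), E (1274), F (2472).
The second youngest is B at 242.2 Ma, which lies in 251.902–201.4 Ma: the Triassic.
The third youngest is C at 283.3 Ma; separation = |242.2 − 283.3| = 41.1 Myr.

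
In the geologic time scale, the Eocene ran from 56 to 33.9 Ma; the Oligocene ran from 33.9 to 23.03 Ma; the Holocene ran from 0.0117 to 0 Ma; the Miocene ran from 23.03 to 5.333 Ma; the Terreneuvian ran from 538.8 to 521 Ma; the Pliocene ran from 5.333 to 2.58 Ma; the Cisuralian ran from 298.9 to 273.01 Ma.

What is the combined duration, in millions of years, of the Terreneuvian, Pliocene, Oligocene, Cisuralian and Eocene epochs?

79.413 million years

Duration is start − end for each: (538.8 − 521) + (5.333 − 2.58) + (33.9 − 23.03) + (298.9 − 273.01) + (56 − 33.9).
That is 17.8 + 2.753 + 10.87 + 25.89 + 22.1, which totals 79.413 million years.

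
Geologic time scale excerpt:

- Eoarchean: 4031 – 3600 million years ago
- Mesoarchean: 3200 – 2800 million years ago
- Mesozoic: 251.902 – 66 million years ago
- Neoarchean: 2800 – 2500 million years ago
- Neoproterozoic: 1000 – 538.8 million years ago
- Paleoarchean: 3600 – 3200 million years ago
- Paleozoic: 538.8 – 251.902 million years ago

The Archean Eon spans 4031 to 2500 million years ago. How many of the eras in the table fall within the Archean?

Eras inside 4031–2500 Ma: Eoarchean, Paleoarchean, Mesoarchean, Neoarchean — 4 in total.

4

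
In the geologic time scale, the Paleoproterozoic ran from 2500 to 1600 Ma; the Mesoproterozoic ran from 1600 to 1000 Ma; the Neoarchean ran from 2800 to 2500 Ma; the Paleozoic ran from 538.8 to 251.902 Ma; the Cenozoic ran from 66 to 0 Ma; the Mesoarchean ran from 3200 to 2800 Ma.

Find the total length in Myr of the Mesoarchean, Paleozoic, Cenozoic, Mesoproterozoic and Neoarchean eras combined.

1652.898 million years

Duration is start − end for each: (3200 − 2800) + (538.8 − 251.902) + (66 − 0) + (1600 − 1000) + (2800 − 2500).
That is 400 + 286.898 + 66 + 600 + 300, which totals 1652.898 million years.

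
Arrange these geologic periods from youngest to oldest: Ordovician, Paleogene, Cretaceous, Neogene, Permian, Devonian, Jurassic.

Neogene → Paleogene → Cretaceous → Jurassic → Permian → Devonian → Ordovician

Era membership (oldest first within each) — Paleozoic: Ordovician, Devonian, Permian; Mesozoic: Jurassic, Cretaceous; Cenozoic: Paleogene, Neogene. Paleozoic precedes Mesozoic, which precedes Cenozoic. Concatenating the groups in that era order and then reversing gives youngest to oldest.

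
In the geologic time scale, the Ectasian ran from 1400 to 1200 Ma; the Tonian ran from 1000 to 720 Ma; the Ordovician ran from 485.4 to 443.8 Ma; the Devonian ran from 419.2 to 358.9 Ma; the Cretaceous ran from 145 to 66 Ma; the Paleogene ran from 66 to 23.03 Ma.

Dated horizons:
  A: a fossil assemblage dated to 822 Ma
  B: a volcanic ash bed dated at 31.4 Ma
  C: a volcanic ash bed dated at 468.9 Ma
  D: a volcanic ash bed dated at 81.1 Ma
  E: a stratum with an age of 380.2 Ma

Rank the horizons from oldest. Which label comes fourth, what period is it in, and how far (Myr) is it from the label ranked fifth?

Larger Ma means older, so oldest first: A 822 > C 468.9 > E 380.2 > D 81.1 > B 31.4.
Counting 4 along gives D (81.1 Ma); the excerpt puts that inside the Cretaceous, 145–66 Ma.
Next in line is B (31.4 Ma), and 81.1 − 31.4 = 49.7 Myr.

D, in the Cretaceous; 49.7 million years to B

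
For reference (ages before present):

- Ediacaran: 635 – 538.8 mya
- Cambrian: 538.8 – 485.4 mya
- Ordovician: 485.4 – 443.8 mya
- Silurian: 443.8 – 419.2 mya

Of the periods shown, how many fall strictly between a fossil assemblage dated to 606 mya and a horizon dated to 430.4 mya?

606 Ma sits inside the Ediacaran (635–538.8) and 430.4 Ma inside the Silurian (443.8–419.2); neither of those is wholly between the two dates.
The listed periods lying completely between them are Cambrian, Ordovician — 2 in all.

2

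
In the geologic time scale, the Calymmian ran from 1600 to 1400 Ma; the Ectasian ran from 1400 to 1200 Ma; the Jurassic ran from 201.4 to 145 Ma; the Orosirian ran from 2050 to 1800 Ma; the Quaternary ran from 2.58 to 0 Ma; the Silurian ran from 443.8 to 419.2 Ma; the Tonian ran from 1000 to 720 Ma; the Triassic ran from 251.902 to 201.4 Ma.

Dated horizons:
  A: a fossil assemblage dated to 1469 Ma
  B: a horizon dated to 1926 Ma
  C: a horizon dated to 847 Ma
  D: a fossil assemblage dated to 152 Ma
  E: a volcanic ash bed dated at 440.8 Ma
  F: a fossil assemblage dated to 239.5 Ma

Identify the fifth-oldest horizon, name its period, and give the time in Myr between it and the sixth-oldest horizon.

F, in the Triassic; 87.5 million years to D

Larger Ma means older, so oldest first: B 1926 > A 1469 > C 847 > E 440.8 > F 239.5 > D 152.
Counting 5 along gives F (239.5 Ma); the excerpt puts that inside the Triassic, 251.902–201.4 Ma.
Next in line is D (152 Ma), and 239.5 − 152 = 87.5 Myr.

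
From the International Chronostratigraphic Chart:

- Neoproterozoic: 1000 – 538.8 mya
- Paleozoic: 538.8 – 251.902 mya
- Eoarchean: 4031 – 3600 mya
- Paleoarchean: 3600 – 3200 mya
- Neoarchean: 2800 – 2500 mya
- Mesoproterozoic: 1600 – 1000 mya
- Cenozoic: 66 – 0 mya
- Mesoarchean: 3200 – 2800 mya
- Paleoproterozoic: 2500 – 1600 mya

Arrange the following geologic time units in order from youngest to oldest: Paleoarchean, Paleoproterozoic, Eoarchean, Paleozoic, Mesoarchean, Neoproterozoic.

Paleozoic, Neoproterozoic, Paleoproterozoic, Mesoarchean, Paleoarchean, Eoarchean

Read off each span (Ma): Paleoarchean 3600–3200; Paleoproterozoic 2500–1600; Eoarchean 4031–3600; Paleozoic 538.8–251.902; Mesoarchean 3200–2800; Neoproterozoic 1000–538.8.
Larger Ma is older, so oldest→youngest is Eoarchean, Paleoarchean, Mesoarchean, Paleoproterozoic, Neoproterozoic, Paleozoic; reverse it for youngest→oldest.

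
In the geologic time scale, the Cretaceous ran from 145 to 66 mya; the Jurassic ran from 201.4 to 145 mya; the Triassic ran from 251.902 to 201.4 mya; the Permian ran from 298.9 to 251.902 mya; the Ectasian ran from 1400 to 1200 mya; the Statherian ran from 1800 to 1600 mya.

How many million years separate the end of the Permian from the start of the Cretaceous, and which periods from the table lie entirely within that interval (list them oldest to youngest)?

The Permian closes at 251.902 Ma and the Cretaceous opens at 145 Ma, so the interval is 251.902 − 145 = 106.902 Myr.
A period fits inside if it starts at or after 251.902 Ma and ends at or before 145 Ma; oldest first that gives Triassic, Jurassic.

106.902 million years; Triassic, Jurassic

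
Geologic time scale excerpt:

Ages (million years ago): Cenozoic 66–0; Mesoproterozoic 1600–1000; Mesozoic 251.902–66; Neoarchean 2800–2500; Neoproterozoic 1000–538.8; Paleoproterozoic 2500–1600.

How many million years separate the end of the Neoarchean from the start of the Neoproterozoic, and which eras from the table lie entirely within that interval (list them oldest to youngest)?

The Neoarchean closes at 2500 Ma and the Neoproterozoic opens at 1000 Ma, so the interval is 2500 − 1000 = 1500 Myr.
An era fits inside if it starts at or after 2500 Ma and ends at or before 1000 Ma; oldest first that gives Paleoproterozoic, Mesoproterozoic.

1500 million years; Paleoproterozoic, Mesoproterozoic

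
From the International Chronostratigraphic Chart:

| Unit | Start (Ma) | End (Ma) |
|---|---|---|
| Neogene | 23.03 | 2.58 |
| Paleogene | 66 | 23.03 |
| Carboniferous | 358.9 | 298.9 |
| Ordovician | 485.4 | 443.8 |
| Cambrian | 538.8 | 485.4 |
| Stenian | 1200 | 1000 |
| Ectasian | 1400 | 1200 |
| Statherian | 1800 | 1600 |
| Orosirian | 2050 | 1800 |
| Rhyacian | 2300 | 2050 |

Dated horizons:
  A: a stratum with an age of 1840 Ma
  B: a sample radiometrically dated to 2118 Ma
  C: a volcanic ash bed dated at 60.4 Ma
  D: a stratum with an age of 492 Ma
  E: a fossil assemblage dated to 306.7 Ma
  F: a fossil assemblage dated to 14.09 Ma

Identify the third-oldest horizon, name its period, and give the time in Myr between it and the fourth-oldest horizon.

Sorted oldest-first by Ma: B (2118), A (1840), D (492), E (306.7), C (60.4), F (14.09).
The third oldest is D at 492 Ma, which lies in 538.8–485.4 Ma: the Cambrian.
The fourth oldest is E at 306.7 Ma; separation = |492 − 306.7| = 185.3 Myr.

D, in the Cambrian; 185.3 million years to E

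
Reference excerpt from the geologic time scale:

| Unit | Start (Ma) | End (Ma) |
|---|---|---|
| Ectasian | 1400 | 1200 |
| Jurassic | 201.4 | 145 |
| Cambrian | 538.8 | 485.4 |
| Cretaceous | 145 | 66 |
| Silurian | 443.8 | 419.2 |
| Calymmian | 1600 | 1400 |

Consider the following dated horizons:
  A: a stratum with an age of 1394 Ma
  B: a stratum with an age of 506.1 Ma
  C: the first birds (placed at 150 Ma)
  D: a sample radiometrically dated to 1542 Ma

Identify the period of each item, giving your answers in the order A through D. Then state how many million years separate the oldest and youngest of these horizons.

A — Ectasian; B — Cambrian; C — Jurassic; D — Calymmian; span 1392 million years

A: 1394 Ma lies in 1400–1200 Ma, so Ectasian.
B: 506.1 Ma lies in 538.8–485.4 Ma, so Cambrian.
C: 150 Ma lies in 201.4–145 Ma, so Jurassic.
D: 1542 Ma lies in 1600–1400 Ma, so Calymmian.
Oldest = 1542 Ma, youngest = 150 Ma → span 1392 Myr.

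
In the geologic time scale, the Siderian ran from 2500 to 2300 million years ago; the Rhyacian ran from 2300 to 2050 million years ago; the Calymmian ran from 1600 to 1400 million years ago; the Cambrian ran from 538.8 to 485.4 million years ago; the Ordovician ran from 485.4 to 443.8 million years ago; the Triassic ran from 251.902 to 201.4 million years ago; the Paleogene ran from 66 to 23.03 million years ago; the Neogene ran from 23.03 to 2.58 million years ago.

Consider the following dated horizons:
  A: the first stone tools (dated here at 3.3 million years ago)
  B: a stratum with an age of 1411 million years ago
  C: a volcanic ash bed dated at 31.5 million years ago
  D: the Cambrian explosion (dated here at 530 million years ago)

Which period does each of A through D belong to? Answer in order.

A — Neogene; B — Calymmian; C — Paleogene; D — Cambrian

A: 3.3 Ma lies in 23.03–2.58 Ma, so Neogene.
B: 1411 Ma lies in 1600–1400 Ma, so Calymmian.
C: 31.5 Ma lies in 66–23.03 Ma, so Paleogene.
D: 530 Ma lies in 538.8–485.4 Ma, so Cambrian.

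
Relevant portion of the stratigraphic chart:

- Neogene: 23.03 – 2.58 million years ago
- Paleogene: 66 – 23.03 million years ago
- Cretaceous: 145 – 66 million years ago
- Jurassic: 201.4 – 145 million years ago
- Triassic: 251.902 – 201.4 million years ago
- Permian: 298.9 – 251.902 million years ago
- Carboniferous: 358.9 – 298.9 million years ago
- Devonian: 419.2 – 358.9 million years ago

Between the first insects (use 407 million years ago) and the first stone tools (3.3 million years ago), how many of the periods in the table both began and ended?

6

The older date is 407 Ma and the younger is 3.3 Ma.
Periods with start < 407 and end > 3.3 Ma: Carboniferous (358.9–298.9), Permian (298.9–251.902), Triassic (251.902–201.4), Jurassic (201.4–145), Cretaceous (145–66), Paleogene (66–23.03).
That is 6 complete periods.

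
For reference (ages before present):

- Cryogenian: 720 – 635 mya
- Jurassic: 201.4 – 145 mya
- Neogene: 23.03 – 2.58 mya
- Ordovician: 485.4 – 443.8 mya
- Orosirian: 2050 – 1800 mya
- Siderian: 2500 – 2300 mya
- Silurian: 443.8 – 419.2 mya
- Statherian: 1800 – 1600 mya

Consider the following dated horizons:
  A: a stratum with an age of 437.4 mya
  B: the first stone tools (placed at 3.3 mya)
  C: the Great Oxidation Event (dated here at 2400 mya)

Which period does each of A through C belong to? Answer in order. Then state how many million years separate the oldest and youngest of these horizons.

A — Silurian; B — Neogene; C — Siderian; span 2396.7 million years

Match each age against the start–end ranges in the excerpt: A = 437.4 Ma → Silurian (443.8–419.2); B = 3.3 Ma → Neogene (23.03–2.58); C = 2400 Ma → Siderian (2500–2300).
The largest age is 2400 Ma and the smallest is 3.3 Ma; their difference is 2396.7 Myr.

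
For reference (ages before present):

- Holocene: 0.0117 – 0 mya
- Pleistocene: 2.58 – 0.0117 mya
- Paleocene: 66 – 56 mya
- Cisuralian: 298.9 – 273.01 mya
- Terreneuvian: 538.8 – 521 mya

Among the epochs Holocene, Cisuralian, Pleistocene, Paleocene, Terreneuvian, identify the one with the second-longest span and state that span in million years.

Terreneuvian, 17.8 million years

Durations: Holocene 0.0117; Cisuralian 25.89; Pleistocene 2.5683; Paleocene 10; Terreneuvian 17.8 Myr.
Sorted longest-first: Cisuralian (25.89), Terreneuvian (17.8), Paleocene (10), Pleistocene (2.5683), Holocene (0.0117).
The second longest is Terreneuvian at 17.8 Myr.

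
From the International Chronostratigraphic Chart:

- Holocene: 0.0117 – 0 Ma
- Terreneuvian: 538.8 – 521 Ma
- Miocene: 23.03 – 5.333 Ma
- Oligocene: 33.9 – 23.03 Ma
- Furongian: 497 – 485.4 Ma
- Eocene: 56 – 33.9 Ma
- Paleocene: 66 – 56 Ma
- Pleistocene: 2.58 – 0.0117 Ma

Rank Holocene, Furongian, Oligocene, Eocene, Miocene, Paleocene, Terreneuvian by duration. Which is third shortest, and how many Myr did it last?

Start − end for each: Holocene 0.0117 − 0 = 0.0117; Furongian 497 − 485.4 = 11.6; Oligocene 33.9 − 23.03 = 10.87; Eocene 56 − 33.9 = 22.1; Miocene 23.03 − 5.333 = 17.697; Paleocene 66 − 56 = 10; Terreneuvian 538.8 − 521 = 17.8.
Ranking these from shortest: Holocene < Paleocene < Oligocene < Furongian < Miocene < Terreneuvian < Eocene.
Position 3 in that ranking is Oligocene, which lasted 10.87 Myr.

Oligocene, 10.87 million years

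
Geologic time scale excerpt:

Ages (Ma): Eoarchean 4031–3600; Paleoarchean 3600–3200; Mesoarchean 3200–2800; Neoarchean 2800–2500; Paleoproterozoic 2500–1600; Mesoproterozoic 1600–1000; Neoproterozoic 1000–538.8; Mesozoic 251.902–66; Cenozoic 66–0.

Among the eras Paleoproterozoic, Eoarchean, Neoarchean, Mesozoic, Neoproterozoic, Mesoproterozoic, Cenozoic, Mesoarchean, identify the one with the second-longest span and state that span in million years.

Start − end for each: Paleoproterozoic 2500 − 1600 = 900; Eoarchean 4031 − 3600 = 431; Neoarchean 2800 − 2500 = 300; Mesozoic 251.902 − 66 = 185.902; Neoproterozoic 1000 − 538.8 = 461.2; Mesoproterozoic 1600 − 1000 = 600; Cenozoic 66 − 0 = 66; Mesoarchean 3200 − 2800 = 400.
Ranking these from longest: Paleoproterozoic > Mesoproterozoic > Neoproterozoic > Eoarchean > Mesoarchean > Neoarchean > Mesozoic > Cenozoic.
Position 2 in that ranking is Mesoproterozoic, which lasted 600 Myr.

Mesoproterozoic, 600 million years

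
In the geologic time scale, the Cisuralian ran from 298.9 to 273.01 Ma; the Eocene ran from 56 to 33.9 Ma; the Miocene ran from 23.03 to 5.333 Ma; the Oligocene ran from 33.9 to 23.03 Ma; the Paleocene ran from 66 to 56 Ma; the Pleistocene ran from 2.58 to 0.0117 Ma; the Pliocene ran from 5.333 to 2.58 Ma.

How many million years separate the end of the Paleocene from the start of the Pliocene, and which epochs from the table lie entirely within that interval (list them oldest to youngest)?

The Paleocene closes at 56 Ma and the Pliocene opens at 5.333 Ma, so the interval is 56 − 5.333 = 50.667 Myr.
An epoch fits inside if it starts at or after 56 Ma and ends at or before 5.333 Ma; oldest first that gives Eocene, Oligocene, Miocene.

50.667 million years; Eocene, Oligocene, Miocene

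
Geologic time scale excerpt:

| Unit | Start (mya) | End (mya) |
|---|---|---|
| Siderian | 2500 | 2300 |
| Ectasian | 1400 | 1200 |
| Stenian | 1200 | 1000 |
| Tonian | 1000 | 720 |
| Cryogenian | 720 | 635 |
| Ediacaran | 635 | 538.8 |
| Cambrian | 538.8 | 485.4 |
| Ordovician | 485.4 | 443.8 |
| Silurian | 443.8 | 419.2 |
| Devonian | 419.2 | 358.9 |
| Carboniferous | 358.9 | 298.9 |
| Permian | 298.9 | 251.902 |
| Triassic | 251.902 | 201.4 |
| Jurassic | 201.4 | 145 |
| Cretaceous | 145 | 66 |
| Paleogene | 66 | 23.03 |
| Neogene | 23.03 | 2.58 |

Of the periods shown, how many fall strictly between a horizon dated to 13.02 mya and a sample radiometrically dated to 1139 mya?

13

1139 Ma sits inside the Stenian (1200–1000) and 13.02 Ma inside the Neogene (23.03–2.58); neither of those is wholly between the two dates.
The listed periods lying completely between them are Tonian, Cryogenian, Ediacaran, Cambrian, Ordovician, Silurian, Devonian, Carboniferous, Permian, Triassic, Jurassic, Cretaceous, Paleogene — 13 in all.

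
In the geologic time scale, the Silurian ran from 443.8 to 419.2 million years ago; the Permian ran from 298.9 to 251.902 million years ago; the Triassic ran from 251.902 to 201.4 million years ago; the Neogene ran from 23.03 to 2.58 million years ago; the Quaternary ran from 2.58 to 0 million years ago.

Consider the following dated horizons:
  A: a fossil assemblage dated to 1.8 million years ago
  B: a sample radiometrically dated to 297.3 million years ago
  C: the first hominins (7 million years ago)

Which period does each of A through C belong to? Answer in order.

A: 1.8 Ma lies in 2.58–0 Ma, so Quaternary.
B: 297.3 Ma lies in 298.9–251.902 Ma, so Permian.
C: 7 Ma lies in 23.03–2.58 Ma, so Neogene.

A — Quaternary; B — Permian; C — Neogene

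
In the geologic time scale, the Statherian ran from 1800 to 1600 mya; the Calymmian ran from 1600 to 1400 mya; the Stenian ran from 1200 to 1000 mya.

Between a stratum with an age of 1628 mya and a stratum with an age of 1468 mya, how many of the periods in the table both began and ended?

0

Checking each listed span, none has both start < 1628 Ma and end > 1468 Ma — every period straddles one of the two dates or lies outside them — so the count is 0.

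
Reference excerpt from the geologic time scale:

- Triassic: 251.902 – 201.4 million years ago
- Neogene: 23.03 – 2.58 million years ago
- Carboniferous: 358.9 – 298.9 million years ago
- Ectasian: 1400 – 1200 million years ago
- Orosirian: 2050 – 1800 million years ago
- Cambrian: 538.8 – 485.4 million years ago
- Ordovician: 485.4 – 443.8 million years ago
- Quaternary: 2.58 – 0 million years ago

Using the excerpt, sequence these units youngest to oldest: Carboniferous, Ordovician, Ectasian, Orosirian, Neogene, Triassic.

Read off each span (Ma): Carboniferous 358.9–298.9; Ordovician 485.4–443.8; Ectasian 1400–1200; Orosirian 2050–1800; Neogene 23.03–2.58; Triassic 251.902–201.4.
Larger Ma is older, so oldest→youngest is Orosirian, Ectasian, Ordovician, Carboniferous, Triassic, Neogene; reverse it for youngest→oldest.

Neogene, then Triassic, then Carboniferous, then Ordovician, then Ectasian, then Orosirian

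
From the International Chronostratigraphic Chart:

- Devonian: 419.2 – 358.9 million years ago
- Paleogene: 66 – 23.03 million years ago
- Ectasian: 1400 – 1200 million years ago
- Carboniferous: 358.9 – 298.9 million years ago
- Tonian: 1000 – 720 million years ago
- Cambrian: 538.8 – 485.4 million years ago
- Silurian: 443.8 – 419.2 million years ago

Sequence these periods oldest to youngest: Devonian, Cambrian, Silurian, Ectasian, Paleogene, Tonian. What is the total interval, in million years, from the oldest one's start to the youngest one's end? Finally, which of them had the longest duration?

Start ages (Ma): Ectasian 1400, Tonian 1000, Cambrian 538.8, Silurian 443.8, Devonian 419.2, Paleogene 66.
Ordered oldest to youngest: Ectasian, Tonian, Cambrian, Silurian, Devonian, Paleogene.
Span = 1400 − 23.03 = 1376.97 Myr.
Durations: Ectasian 200, Paleogene 42.97, Cambrian 53.4, Tonian 280, Devonian 60.3, Silurian 24.6 → longest is Tonian (280 Myr).

Ectasian → Tonian → Cambrian → Silurian → Devonian → Paleogene; total span 1376.97 Myr; longest is Tonian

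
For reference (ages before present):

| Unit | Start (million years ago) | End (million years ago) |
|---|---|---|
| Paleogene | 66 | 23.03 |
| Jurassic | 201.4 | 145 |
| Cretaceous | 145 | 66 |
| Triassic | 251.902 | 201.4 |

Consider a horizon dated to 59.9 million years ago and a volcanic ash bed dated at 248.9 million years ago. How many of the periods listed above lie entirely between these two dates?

2

The older date is 248.9 Ma and the younger is 59.9 Ma.
Periods with start < 248.9 and end > 59.9 Ma: Jurassic (201.4–145), Cretaceous (145–66).
That is 2 complete periods.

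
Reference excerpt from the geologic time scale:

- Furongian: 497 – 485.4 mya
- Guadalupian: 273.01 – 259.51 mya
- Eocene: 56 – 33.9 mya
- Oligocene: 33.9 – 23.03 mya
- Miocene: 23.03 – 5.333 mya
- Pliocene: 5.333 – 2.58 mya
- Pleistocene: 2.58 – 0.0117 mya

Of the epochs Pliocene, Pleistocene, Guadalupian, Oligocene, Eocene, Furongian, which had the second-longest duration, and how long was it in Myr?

Start − end for each: Pliocene 5.333 − 2.58 = 2.753; Pleistocene 2.58 − 0.0117 = 2.5683; Guadalupian 273.01 − 259.51 = 13.5; Oligocene 33.9 − 23.03 = 10.87; Eocene 56 − 33.9 = 22.1; Furongian 497 − 485.4 = 11.6.
Ranking these from longest: Eocene > Guadalupian > Furongian > Oligocene > Pliocene > Pleistocene.
Position 2 in that ranking is Guadalupian, which lasted 13.5 Myr.

Guadalupian, 13.5 million years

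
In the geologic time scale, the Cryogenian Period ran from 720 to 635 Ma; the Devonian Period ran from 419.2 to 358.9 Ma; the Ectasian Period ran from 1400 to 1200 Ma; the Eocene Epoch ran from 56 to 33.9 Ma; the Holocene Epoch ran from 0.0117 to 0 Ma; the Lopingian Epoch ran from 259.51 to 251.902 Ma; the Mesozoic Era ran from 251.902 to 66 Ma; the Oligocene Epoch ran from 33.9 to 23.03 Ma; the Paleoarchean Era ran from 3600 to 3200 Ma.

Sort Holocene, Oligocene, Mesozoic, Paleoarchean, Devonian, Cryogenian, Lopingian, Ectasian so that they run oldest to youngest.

Paleoarchean, then Ectasian, then Cryogenian, then Devonian, then Lopingian, then Mesozoic, then Oligocene, then Holocene

The oldest of these is Paleoarchean (starts 3600 Ma) and the youngest is Holocene (ends 0 Ma).
In between, by decreasing start age: Ectasian (1400), Cryogenian (720), Devonian (419.2), Lopingian (259.51), Mesozoic (251.902), Oligocene (33.9).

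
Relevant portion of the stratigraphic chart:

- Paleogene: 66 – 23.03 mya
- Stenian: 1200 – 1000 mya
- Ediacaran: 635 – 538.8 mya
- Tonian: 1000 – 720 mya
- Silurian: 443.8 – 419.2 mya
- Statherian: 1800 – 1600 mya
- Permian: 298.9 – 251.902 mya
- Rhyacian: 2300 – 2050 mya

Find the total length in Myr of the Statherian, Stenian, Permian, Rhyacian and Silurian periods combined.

Each duration: Statherian = 200; Stenian = 200; Permian = 46.998; Rhyacian = 250; Silurian = 24.6.
Sum: 200 + 200 + 46.998 + 250 + 24.6 = 721.598 Myr.

721.598 million years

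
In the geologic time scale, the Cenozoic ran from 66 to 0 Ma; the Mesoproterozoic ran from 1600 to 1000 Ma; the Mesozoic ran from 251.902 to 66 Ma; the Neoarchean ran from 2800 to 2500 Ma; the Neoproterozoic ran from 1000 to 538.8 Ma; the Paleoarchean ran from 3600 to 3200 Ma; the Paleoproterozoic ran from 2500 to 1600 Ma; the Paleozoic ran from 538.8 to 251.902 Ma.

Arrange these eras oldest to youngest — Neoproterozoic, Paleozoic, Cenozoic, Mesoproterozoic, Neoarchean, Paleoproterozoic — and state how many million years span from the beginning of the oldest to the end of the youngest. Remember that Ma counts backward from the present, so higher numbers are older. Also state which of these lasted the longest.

Start ages (Ma): Neoarchean 2800, Paleoproterozoic 2500, Mesoproterozoic 1600, Neoproterozoic 1000, Paleozoic 538.8, Cenozoic 66.
Ordered oldest to youngest: Neoarchean, Paleoproterozoic, Mesoproterozoic, Neoproterozoic, Paleozoic, Cenozoic.
Span = 2800 − 0 = 2800 Myr.
Durations: Paleozoic 286.898, Paleoproterozoic 900, Neoarchean 300, Mesoproterozoic 600, Cenozoic 66, Neoproterozoic 461.2 → longest is Paleoproterozoic (900 Myr).

Neoarchean, Paleoproterozoic, Mesoproterozoic, Neoproterozoic, Paleozoic, Cenozoic; total span 2800 Myr; longest is Paleoproterozoic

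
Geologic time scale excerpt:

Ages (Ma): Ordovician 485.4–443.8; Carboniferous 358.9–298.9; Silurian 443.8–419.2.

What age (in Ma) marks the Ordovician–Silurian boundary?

The Ordovician ends and the Silurian begins at 443.8 Ma.

443.8 Ma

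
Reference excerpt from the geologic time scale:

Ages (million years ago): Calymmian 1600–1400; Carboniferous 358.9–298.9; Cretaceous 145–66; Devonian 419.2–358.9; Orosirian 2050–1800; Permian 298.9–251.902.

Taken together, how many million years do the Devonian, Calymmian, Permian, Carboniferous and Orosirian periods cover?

Each duration: Devonian = 60.3; Calymmian = 200; Permian = 46.998; Carboniferous = 60; Orosirian = 250.
Sum: 60.3 + 200 + 46.998 + 60 + 250 = 617.298 Myr.

617.298 million years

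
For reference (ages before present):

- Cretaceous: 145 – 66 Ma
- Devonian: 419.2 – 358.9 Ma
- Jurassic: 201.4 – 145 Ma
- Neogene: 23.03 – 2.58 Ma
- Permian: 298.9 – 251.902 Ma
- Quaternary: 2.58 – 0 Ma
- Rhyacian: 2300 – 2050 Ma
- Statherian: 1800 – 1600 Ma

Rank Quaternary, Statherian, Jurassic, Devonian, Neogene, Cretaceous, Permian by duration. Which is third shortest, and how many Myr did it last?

Permian, 46.998 million years

Durations: Quaternary 2.58; Statherian 200; Jurassic 56.4; Devonian 60.3; Neogene 20.45; Cretaceous 79; Permian 46.998 Myr.
Sorted shortest-first: Quaternary (2.58), Neogene (20.45), Permian (46.998), Jurassic (56.4), Devonian (60.3), Cretaceous (79), Statherian (200).
The third shortest is Permian at 46.998 Myr.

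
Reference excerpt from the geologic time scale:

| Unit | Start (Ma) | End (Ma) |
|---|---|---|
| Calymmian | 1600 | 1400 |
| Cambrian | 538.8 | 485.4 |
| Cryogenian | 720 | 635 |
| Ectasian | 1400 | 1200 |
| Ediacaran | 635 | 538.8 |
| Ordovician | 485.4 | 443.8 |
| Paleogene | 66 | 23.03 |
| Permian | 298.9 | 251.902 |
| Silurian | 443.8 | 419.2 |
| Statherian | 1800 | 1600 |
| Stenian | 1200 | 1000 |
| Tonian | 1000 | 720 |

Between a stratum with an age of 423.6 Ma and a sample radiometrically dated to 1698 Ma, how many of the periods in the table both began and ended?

The older date is 1698 Ma and the younger is 423.6 Ma.
Periods with start < 1698 and end > 423.6 Ma: Calymmian (1600–1400), Ectasian (1400–1200), Stenian (1200–1000), Tonian (1000–720), Cryogenian (720–635), Ediacaran (635–538.8), Cambrian (538.8–485.4), Ordovician (485.4–443.8).
That is 8 complete periods.

8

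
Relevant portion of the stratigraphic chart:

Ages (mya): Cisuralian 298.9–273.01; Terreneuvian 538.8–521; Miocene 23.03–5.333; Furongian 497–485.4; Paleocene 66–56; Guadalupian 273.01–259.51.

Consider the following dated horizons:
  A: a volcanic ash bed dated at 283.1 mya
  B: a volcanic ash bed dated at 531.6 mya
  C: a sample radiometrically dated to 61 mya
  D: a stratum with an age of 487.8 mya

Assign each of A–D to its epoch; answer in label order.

A — Cisuralian; B — Terreneuvian; C — Paleocene; D — Furongian

A: 283.1 Ma lies in 298.9–273.01 Ma, so Cisuralian.
B: 531.6 Ma lies in 538.8–521 Ma, so Terreneuvian.
C: 61 Ma lies in 66–56 Ma, so Paleocene.
D: 487.8 Ma lies in 497–485.4 Ma, so Furongian.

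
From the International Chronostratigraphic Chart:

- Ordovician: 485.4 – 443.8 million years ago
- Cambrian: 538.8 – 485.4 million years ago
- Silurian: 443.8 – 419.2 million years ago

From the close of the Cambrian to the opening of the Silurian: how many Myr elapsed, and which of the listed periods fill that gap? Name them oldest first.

41.6 million years; Ordovician

End of Cambrian = 485.4 Ma; start of Silurian = 443.8 Ma.
Gap = 485.4 − 443.8 = 41.6 Myr.
Periods wholly inside 485.4–443.8 Ma: Ordovician (485.4–443.8).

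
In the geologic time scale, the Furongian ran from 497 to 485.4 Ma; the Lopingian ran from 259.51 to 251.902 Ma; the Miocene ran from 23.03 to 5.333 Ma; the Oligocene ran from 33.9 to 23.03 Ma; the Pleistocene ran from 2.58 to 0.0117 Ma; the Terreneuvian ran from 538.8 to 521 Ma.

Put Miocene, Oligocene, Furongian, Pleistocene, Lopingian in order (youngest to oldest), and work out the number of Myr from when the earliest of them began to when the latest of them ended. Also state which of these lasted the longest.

Pleistocene → Miocene → Oligocene → Lopingian → Furongian; total span 496.9883 Myr; longest is Miocene

Start ages (Ma): Furongian 497, Lopingian 259.51, Oligocene 33.9, Miocene 23.03, Pleistocene 2.58.
Ordered youngest to oldest: Pleistocene, Miocene, Oligocene, Lopingian, Furongian.
Span = 497 − 0.0117 = 496.9883 Myr.
Durations: Oligocene 10.87, Pleistocene 2.5683, Lopingian 7.608, Furongian 11.6, Miocene 17.697 → longest is Miocene (17.697 Myr).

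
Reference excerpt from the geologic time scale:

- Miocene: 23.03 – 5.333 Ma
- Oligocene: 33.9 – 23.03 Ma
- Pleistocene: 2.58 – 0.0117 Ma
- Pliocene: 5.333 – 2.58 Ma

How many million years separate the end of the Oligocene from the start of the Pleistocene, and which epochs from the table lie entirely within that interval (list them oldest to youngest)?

20.45 million years; Miocene, Pliocene

The Oligocene closes at 23.03 Ma and the Pleistocene opens at 2.58 Ma, so the interval is 23.03 − 2.58 = 20.45 Myr.
An epoch fits inside if it starts at or after 23.03 Ma and ends at or before 2.58 Ma; oldest first that gives Miocene, Pliocene.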